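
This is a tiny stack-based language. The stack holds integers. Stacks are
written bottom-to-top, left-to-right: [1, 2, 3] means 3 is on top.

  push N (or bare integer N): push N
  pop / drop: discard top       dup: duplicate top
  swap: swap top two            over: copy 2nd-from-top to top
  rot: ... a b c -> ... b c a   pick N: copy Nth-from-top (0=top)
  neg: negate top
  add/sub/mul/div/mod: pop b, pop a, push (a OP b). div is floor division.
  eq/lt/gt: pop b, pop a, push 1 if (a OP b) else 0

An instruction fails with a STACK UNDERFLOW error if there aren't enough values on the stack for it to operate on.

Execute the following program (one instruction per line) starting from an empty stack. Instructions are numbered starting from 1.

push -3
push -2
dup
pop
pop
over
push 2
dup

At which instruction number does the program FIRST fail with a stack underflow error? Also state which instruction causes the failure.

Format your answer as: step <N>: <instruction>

Answer: step 6: over

Derivation:
Step 1 ('push -3'): stack = [-3], depth = 1
Step 2 ('push -2'): stack = [-3, -2], depth = 2
Step 3 ('dup'): stack = [-3, -2, -2], depth = 3
Step 4 ('pop'): stack = [-3, -2], depth = 2
Step 5 ('pop'): stack = [-3], depth = 1
Step 6 ('over'): needs 2 value(s) but depth is 1 — STACK UNDERFLOW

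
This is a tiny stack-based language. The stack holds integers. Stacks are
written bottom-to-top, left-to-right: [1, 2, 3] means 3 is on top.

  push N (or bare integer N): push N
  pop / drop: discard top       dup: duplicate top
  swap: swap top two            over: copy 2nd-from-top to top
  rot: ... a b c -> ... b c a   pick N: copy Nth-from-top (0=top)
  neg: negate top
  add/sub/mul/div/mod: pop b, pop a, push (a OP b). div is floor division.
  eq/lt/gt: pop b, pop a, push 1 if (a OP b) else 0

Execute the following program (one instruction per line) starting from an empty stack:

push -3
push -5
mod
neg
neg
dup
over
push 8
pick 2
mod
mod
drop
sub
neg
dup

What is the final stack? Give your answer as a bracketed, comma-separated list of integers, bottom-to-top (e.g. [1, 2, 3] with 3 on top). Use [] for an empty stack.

Answer: [0, 0]

Derivation:
After 'push -3': [-3]
After 'push -5': [-3, -5]
After 'mod': [-3]
After 'neg': [3]
After 'neg': [-3]
After 'dup': [-3, -3]
After 'over': [-3, -3, -3]
After 'push 8': [-3, -3, -3, 8]
After 'pick 2': [-3, -3, -3, 8, -3]
After 'mod': [-3, -3, -3, -1]
After 'mod': [-3, -3, 0]
After 'drop': [-3, -3]
After 'sub': [0]
After 'neg': [0]
After 'dup': [0, 0]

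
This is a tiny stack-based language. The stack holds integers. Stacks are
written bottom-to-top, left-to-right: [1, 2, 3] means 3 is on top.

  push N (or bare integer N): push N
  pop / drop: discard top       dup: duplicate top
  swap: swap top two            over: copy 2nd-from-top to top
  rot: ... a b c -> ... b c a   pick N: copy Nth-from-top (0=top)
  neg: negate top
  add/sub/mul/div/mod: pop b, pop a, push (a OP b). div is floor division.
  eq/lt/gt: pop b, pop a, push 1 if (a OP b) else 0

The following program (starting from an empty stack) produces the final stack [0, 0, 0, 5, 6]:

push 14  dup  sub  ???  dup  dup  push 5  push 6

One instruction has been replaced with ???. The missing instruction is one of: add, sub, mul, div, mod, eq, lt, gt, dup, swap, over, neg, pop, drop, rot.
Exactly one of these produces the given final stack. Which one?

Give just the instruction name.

Stack before ???: [0]
Stack after ???:  [0]
The instruction that transforms [0] -> [0] is: neg

Answer: neg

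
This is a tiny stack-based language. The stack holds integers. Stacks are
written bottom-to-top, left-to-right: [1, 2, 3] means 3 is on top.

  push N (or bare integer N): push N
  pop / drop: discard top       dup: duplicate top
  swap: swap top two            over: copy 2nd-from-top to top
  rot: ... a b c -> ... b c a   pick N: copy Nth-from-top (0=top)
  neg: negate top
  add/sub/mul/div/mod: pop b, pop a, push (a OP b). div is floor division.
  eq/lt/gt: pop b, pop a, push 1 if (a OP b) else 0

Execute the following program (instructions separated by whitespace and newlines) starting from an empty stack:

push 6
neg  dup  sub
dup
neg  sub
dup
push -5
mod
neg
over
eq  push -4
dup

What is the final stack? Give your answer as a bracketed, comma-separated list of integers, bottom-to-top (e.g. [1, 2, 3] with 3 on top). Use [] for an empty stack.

After 'push 6': [6]
After 'neg': [-6]
After 'dup': [-6, -6]
After 'sub': [0]
After 'dup': [0, 0]
After 'neg': [0, 0]
After 'sub': [0]
After 'dup': [0, 0]
After 'push -5': [0, 0, -5]
After 'mod': [0, 0]
After 'neg': [0, 0]
After 'over': [0, 0, 0]
After 'eq': [0, 1]
After 'push -4': [0, 1, -4]
After 'dup': [0, 1, -4, -4]

Answer: [0, 1, -4, -4]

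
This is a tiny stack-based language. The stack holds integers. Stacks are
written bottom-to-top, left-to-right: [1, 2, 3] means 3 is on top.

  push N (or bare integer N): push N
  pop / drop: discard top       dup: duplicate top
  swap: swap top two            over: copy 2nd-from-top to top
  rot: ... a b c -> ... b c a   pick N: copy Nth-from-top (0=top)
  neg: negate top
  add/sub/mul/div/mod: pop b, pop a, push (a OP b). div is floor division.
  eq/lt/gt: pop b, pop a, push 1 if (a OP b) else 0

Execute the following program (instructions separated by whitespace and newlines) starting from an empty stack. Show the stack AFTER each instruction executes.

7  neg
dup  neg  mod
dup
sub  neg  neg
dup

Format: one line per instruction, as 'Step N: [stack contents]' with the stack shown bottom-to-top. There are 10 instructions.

Step 1: [7]
Step 2: [-7]
Step 3: [-7, -7]
Step 4: [-7, 7]
Step 5: [0]
Step 6: [0, 0]
Step 7: [0]
Step 8: [0]
Step 9: [0]
Step 10: [0, 0]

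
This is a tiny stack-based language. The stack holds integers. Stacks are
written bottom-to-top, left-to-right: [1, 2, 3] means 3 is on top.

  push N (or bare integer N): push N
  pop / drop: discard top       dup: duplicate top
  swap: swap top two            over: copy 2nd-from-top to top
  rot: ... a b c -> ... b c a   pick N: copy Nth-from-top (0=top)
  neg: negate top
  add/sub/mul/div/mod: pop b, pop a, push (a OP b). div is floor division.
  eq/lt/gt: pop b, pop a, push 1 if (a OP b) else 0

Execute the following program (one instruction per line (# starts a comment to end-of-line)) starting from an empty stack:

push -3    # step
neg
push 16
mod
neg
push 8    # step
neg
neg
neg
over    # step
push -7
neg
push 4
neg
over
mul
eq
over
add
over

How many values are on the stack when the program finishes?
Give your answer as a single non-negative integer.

After 'push -3': stack = [-3] (depth 1)
After 'neg': stack = [3] (depth 1)
After 'push 16': stack = [3, 16] (depth 2)
After 'mod': stack = [3] (depth 1)
After 'neg': stack = [-3] (depth 1)
After 'push 8': stack = [-3, 8] (depth 2)
After 'neg': stack = [-3, -8] (depth 2)
After 'neg': stack = [-3, 8] (depth 2)
After 'neg': stack = [-3, -8] (depth 2)
After 'over': stack = [-3, -8, -3] (depth 3)
After 'push -7': stack = [-3, -8, -3, -7] (depth 4)
After 'neg': stack = [-3, -8, -3, 7] (depth 4)
After 'push 4': stack = [-3, -8, -3, 7, 4] (depth 5)
After 'neg': stack = [-3, -8, -3, 7, -4] (depth 5)
After 'over': stack = [-3, -8, -3, 7, -4, 7] (depth 6)
After 'mul': stack = [-3, -8, -3, 7, -28] (depth 5)
After 'eq': stack = [-3, -8, -3, 0] (depth 4)
After 'over': stack = [-3, -8, -3, 0, -3] (depth 5)
After 'add': stack = [-3, -8, -3, -3] (depth 4)
After 'over': stack = [-3, -8, -3, -3, -3] (depth 5)

Answer: 5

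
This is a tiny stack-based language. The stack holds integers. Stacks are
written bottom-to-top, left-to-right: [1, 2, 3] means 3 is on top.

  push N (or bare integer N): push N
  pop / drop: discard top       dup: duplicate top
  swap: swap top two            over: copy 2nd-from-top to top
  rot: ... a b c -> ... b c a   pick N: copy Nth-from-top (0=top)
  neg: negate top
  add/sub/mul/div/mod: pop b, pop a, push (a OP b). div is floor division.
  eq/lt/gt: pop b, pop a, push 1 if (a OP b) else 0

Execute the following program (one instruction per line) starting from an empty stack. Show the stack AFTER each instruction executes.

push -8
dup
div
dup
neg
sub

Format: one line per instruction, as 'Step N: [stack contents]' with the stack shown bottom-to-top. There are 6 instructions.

Step 1: [-8]
Step 2: [-8, -8]
Step 3: [1]
Step 4: [1, 1]
Step 5: [1, -1]
Step 6: [2]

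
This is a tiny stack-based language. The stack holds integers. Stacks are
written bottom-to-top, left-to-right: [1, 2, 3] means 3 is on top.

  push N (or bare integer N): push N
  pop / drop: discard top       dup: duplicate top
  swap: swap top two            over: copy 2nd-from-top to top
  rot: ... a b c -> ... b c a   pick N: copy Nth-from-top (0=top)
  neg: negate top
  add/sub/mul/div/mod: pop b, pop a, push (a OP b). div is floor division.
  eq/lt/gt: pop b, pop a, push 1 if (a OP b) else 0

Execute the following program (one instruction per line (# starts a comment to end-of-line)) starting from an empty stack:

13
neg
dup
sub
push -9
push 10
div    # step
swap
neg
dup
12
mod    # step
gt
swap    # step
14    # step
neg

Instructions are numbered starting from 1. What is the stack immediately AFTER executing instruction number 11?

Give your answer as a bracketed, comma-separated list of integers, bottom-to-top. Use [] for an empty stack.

Step 1 ('13'): [13]
Step 2 ('neg'): [-13]
Step 3 ('dup'): [-13, -13]
Step 4 ('sub'): [0]
Step 5 ('push -9'): [0, -9]
Step 6 ('push 10'): [0, -9, 10]
Step 7 ('div'): [0, -1]
Step 8 ('swap'): [-1, 0]
Step 9 ('neg'): [-1, 0]
Step 10 ('dup'): [-1, 0, 0]
Step 11 ('12'): [-1, 0, 0, 12]

Answer: [-1, 0, 0, 12]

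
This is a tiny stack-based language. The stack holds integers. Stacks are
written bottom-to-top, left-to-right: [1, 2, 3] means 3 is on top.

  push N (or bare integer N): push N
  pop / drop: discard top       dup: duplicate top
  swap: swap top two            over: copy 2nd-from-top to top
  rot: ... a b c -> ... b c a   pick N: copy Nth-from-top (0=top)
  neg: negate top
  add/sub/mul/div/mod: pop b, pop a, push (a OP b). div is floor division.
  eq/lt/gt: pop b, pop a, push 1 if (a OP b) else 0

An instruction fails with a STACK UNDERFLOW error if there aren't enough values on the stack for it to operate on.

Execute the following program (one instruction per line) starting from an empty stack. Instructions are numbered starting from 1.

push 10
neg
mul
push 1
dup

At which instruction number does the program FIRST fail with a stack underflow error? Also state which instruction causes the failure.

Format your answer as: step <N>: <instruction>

Step 1 ('push 10'): stack = [10], depth = 1
Step 2 ('neg'): stack = [-10], depth = 1
Step 3 ('mul'): needs 2 value(s) but depth is 1 — STACK UNDERFLOW

Answer: step 3: mul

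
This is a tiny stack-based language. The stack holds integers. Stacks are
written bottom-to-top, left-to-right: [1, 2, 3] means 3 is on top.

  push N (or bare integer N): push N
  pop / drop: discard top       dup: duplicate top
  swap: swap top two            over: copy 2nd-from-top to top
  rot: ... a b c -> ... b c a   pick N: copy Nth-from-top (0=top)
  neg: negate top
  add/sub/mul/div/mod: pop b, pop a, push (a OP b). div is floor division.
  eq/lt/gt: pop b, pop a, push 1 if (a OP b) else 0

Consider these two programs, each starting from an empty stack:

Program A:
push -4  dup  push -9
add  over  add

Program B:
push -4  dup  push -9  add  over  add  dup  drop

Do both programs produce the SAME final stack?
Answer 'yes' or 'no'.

Answer: yes

Derivation:
Program A trace:
  After 'push -4': [-4]
  After 'dup': [-4, -4]
  After 'push -9': [-4, -4, -9]
  After 'add': [-4, -13]
  After 'over': [-4, -13, -4]
  After 'add': [-4, -17]
Program A final stack: [-4, -17]

Program B trace:
  After 'push -4': [-4]
  After 'dup': [-4, -4]
  After 'push -9': [-4, -4, -9]
  After 'add': [-4, -13]
  After 'over': [-4, -13, -4]
  After 'add': [-4, -17]
  After 'dup': [-4, -17, -17]
  After 'drop': [-4, -17]
Program B final stack: [-4, -17]
Same: yes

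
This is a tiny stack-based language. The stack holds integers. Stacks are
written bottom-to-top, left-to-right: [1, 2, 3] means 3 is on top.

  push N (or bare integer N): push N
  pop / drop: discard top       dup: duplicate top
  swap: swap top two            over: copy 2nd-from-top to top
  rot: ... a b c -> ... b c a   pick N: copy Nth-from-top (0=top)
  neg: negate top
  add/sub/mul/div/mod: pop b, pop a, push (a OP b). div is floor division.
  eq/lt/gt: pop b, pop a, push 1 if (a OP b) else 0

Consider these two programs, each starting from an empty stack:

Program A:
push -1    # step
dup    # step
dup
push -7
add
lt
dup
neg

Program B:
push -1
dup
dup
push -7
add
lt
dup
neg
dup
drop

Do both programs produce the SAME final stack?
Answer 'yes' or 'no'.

Program A trace:
  After 'push -1': [-1]
  After 'dup': [-1, -1]
  After 'dup': [-1, -1, -1]
  After 'push -7': [-1, -1, -1, -7]
  After 'add': [-1, -1, -8]
  After 'lt': [-1, 0]
  After 'dup': [-1, 0, 0]
  After 'neg': [-1, 0, 0]
Program A final stack: [-1, 0, 0]

Program B trace:
  After 'push -1': [-1]
  After 'dup': [-1, -1]
  After 'dup': [-1, -1, -1]
  After 'push -7': [-1, -1, -1, -7]
  After 'add': [-1, -1, -8]
  After 'lt': [-1, 0]
  After 'dup': [-1, 0, 0]
  After 'neg': [-1, 0, 0]
  After 'dup': [-1, 0, 0, 0]
  After 'drop': [-1, 0, 0]
Program B final stack: [-1, 0, 0]
Same: yes

Answer: yes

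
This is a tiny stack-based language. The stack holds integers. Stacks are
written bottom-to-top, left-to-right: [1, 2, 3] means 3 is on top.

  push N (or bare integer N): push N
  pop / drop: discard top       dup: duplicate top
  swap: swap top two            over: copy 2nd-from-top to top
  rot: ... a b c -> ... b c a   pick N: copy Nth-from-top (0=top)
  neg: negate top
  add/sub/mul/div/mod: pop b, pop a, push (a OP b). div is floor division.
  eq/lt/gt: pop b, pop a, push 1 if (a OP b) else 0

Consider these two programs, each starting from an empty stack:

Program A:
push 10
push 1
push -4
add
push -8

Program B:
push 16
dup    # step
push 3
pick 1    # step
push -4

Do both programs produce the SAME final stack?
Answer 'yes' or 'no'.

Answer: no

Derivation:
Program A trace:
  After 'push 10': [10]
  After 'push 1': [10, 1]
  After 'push -4': [10, 1, -4]
  After 'add': [10, -3]
  After 'push -8': [10, -3, -8]
Program A final stack: [10, -3, -8]

Program B trace:
  After 'push 16': [16]
  After 'dup': [16, 16]
  After 'push 3': [16, 16, 3]
  After 'pick 1': [16, 16, 3, 16]
  After 'push -4': [16, 16, 3, 16, -4]
Program B final stack: [16, 16, 3, 16, -4]
Same: no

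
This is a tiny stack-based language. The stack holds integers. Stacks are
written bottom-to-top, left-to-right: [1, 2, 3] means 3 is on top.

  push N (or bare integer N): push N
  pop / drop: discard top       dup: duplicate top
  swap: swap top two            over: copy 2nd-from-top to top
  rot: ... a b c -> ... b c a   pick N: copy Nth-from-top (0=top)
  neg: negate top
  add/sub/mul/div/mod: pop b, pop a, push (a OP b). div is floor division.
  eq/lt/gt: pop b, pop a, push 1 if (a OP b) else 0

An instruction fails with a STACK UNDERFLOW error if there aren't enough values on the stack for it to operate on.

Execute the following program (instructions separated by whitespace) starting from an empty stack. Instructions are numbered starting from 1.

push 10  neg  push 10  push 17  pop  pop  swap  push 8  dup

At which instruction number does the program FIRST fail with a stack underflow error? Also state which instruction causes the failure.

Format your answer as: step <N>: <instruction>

Step 1 ('push 10'): stack = [10], depth = 1
Step 2 ('neg'): stack = [-10], depth = 1
Step 3 ('push 10'): stack = [-10, 10], depth = 2
Step 4 ('push 17'): stack = [-10, 10, 17], depth = 3
Step 5 ('pop'): stack = [-10, 10], depth = 2
Step 6 ('pop'): stack = [-10], depth = 1
Step 7 ('swap'): needs 2 value(s) but depth is 1 — STACK UNDERFLOW

Answer: step 7: swap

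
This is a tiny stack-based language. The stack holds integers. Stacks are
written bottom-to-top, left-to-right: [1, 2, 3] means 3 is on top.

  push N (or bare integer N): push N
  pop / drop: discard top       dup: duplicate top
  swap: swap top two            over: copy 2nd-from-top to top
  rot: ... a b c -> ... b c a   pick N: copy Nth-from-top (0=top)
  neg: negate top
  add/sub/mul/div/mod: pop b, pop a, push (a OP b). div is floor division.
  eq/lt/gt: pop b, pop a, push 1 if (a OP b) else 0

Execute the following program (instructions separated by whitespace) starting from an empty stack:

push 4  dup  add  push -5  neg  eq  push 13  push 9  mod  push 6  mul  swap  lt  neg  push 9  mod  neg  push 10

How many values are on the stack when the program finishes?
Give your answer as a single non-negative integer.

After 'push 4': stack = [4] (depth 1)
After 'dup': stack = [4, 4] (depth 2)
After 'add': stack = [8] (depth 1)
After 'push -5': stack = [8, -5] (depth 2)
After 'neg': stack = [8, 5] (depth 2)
After 'eq': stack = [0] (depth 1)
After 'push 13': stack = [0, 13] (depth 2)
After 'push 9': stack = [0, 13, 9] (depth 3)
After 'mod': stack = [0, 4] (depth 2)
After 'push 6': stack = [0, 4, 6] (depth 3)
After 'mul': stack = [0, 24] (depth 2)
After 'swap': stack = [24, 0] (depth 2)
After 'lt': stack = [0] (depth 1)
After 'neg': stack = [0] (depth 1)
After 'push 9': stack = [0, 9] (depth 2)
After 'mod': stack = [0] (depth 1)
After 'neg': stack = [0] (depth 1)
After 'push 10': stack = [0, 10] (depth 2)

Answer: 2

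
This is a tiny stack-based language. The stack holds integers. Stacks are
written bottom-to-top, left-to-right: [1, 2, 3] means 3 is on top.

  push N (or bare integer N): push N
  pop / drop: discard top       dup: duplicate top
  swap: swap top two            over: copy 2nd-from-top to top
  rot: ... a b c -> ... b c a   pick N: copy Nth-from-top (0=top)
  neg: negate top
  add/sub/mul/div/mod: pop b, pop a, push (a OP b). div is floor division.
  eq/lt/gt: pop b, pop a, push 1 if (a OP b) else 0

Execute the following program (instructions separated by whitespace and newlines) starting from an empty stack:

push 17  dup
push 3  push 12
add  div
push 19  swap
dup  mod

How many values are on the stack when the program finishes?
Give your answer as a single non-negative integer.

Answer: 3

Derivation:
After 'push 17': stack = [17] (depth 1)
After 'dup': stack = [17, 17] (depth 2)
After 'push 3': stack = [17, 17, 3] (depth 3)
After 'push 12': stack = [17, 17, 3, 12] (depth 4)
After 'add': stack = [17, 17, 15] (depth 3)
After 'div': stack = [17, 1] (depth 2)
After 'push 19': stack = [17, 1, 19] (depth 3)
After 'swap': stack = [17, 19, 1] (depth 3)
After 'dup': stack = [17, 19, 1, 1] (depth 4)
After 'mod': stack = [17, 19, 0] (depth 3)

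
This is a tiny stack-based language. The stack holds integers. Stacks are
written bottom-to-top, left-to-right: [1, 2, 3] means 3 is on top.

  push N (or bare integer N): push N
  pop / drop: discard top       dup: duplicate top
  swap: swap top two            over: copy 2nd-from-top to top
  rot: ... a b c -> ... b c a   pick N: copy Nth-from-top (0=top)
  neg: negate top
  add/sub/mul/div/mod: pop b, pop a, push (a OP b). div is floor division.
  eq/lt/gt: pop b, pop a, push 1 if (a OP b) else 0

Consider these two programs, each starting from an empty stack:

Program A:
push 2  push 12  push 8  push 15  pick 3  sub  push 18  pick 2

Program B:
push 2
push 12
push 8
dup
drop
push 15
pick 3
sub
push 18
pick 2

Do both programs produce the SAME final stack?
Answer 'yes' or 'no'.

Program A trace:
  After 'push 2': [2]
  After 'push 12': [2, 12]
  After 'push 8': [2, 12, 8]
  After 'push 15': [2, 12, 8, 15]
  After 'pick 3': [2, 12, 8, 15, 2]
  After 'sub': [2, 12, 8, 13]
  After 'push 18': [2, 12, 8, 13, 18]
  After 'pick 2': [2, 12, 8, 13, 18, 8]
Program A final stack: [2, 12, 8, 13, 18, 8]

Program B trace:
  After 'push 2': [2]
  After 'push 12': [2, 12]
  After 'push 8': [2, 12, 8]
  After 'dup': [2, 12, 8, 8]
  After 'drop': [2, 12, 8]
  After 'push 15': [2, 12, 8, 15]
  After 'pick 3': [2, 12, 8, 15, 2]
  After 'sub': [2, 12, 8, 13]
  After 'push 18': [2, 12, 8, 13, 18]
  After 'pick 2': [2, 12, 8, 13, 18, 8]
Program B final stack: [2, 12, 8, 13, 18, 8]
Same: yes

Answer: yes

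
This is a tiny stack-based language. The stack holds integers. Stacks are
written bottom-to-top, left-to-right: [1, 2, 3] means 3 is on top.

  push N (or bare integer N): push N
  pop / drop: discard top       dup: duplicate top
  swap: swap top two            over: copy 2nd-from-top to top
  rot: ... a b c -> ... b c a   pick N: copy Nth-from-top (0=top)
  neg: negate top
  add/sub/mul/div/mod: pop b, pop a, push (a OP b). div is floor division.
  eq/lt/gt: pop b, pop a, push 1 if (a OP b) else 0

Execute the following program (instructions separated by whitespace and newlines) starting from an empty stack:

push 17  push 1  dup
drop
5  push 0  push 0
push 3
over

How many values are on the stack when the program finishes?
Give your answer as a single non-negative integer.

After 'push 17': stack = [17] (depth 1)
After 'push 1': stack = [17, 1] (depth 2)
After 'dup': stack = [17, 1, 1] (depth 3)
After 'drop': stack = [17, 1] (depth 2)
After 'push 5': stack = [17, 1, 5] (depth 3)
After 'push 0': stack = [17, 1, 5, 0] (depth 4)
After 'push 0': stack = [17, 1, 5, 0, 0] (depth 5)
After 'push 3': stack = [17, 1, 5, 0, 0, 3] (depth 6)
After 'over': stack = [17, 1, 5, 0, 0, 3, 0] (depth 7)

Answer: 7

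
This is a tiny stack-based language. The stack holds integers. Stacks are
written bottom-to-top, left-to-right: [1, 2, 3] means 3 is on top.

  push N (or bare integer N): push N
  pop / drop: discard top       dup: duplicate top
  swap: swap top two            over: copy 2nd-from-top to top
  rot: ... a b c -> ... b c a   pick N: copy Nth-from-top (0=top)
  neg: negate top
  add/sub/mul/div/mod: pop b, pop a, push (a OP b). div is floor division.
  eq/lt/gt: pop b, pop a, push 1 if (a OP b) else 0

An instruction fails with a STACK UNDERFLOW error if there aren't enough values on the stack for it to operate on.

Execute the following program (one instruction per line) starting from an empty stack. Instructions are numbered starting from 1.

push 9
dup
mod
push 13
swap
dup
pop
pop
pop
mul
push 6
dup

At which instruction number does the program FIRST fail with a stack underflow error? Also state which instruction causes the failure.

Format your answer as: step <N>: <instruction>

Answer: step 10: mul

Derivation:
Step 1 ('push 9'): stack = [9], depth = 1
Step 2 ('dup'): stack = [9, 9], depth = 2
Step 3 ('mod'): stack = [0], depth = 1
Step 4 ('push 13'): stack = [0, 13], depth = 2
Step 5 ('swap'): stack = [13, 0], depth = 2
Step 6 ('dup'): stack = [13, 0, 0], depth = 3
Step 7 ('pop'): stack = [13, 0], depth = 2
Step 8 ('pop'): stack = [13], depth = 1
Step 9 ('pop'): stack = [], depth = 0
Step 10 ('mul'): needs 2 value(s) but depth is 0 — STACK UNDERFLOW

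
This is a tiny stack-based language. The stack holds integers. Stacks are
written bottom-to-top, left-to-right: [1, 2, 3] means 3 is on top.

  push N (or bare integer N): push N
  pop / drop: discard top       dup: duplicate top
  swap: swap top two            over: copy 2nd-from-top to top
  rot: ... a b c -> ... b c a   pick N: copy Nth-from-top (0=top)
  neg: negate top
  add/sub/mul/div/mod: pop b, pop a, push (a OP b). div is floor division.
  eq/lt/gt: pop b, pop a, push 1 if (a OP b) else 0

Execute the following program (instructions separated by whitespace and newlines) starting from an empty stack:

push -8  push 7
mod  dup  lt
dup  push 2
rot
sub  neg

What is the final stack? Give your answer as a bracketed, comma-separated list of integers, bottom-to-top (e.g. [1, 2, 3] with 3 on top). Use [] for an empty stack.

After 'push -8': [-8]
After 'push 7': [-8, 7]
After 'mod': [6]
After 'dup': [6, 6]
After 'lt': [0]
After 'dup': [0, 0]
After 'push 2': [0, 0, 2]
After 'rot': [0, 2, 0]
After 'sub': [0, 2]
After 'neg': [0, -2]

Answer: [0, -2]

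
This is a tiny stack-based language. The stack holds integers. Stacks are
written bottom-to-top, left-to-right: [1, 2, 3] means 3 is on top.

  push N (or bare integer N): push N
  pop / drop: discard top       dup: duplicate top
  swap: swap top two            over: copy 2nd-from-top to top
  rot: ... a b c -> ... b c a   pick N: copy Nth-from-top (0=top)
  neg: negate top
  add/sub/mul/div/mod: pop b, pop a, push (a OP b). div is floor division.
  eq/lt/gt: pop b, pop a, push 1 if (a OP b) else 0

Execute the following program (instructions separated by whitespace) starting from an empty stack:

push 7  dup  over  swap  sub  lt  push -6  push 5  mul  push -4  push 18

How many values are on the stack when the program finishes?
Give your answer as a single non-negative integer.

After 'push 7': stack = [7] (depth 1)
After 'dup': stack = [7, 7] (depth 2)
After 'over': stack = [7, 7, 7] (depth 3)
After 'swap': stack = [7, 7, 7] (depth 3)
After 'sub': stack = [7, 0] (depth 2)
After 'lt': stack = [0] (depth 1)
After 'push -6': stack = [0, -6] (depth 2)
After 'push 5': stack = [0, -6, 5] (depth 3)
After 'mul': stack = [0, -30] (depth 2)
After 'push -4': stack = [0, -30, -4] (depth 3)
After 'push 18': stack = [0, -30, -4, 18] (depth 4)

Answer: 4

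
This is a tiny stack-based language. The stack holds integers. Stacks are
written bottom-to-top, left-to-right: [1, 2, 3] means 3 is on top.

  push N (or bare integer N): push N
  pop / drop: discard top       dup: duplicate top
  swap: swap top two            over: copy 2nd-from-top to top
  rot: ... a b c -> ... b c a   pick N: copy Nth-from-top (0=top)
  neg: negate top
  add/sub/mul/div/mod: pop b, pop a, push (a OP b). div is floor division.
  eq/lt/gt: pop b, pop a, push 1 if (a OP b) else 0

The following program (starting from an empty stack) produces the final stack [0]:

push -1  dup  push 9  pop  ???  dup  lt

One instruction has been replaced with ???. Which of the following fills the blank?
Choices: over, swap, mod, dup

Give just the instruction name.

Stack before ???: [-1, -1]
Stack after ???:  [0]
Checking each choice:
  over: produces [-1, -1, 0]
  swap: produces [-1, 0]
  mod: MATCH
  dup: produces [-1, -1, 0]


Answer: mod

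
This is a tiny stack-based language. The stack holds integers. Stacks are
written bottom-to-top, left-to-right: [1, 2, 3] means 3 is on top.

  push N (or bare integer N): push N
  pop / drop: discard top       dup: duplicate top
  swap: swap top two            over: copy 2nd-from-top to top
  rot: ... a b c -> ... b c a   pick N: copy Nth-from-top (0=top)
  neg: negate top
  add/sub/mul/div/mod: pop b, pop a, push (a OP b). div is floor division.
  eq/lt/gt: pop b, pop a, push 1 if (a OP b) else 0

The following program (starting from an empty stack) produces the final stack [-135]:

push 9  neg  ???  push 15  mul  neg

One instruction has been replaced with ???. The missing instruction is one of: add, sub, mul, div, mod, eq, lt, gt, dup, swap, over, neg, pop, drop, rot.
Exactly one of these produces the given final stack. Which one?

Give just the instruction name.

Stack before ???: [-9]
Stack after ???:  [9]
The instruction that transforms [-9] -> [9] is: neg

Answer: neg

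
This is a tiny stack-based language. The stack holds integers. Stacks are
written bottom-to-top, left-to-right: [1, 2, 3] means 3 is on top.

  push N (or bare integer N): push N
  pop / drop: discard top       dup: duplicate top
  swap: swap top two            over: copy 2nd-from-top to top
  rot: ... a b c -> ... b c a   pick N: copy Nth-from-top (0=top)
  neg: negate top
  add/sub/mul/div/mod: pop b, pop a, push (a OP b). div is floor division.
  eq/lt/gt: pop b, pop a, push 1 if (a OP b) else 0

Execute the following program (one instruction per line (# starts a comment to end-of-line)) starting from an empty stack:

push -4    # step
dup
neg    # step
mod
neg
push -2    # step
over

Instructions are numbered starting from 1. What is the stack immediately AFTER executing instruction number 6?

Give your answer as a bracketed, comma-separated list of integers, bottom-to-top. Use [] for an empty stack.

Answer: [0, -2]

Derivation:
Step 1 ('push -4'): [-4]
Step 2 ('dup'): [-4, -4]
Step 3 ('neg'): [-4, 4]
Step 4 ('mod'): [0]
Step 5 ('neg'): [0]
Step 6 ('push -2'): [0, -2]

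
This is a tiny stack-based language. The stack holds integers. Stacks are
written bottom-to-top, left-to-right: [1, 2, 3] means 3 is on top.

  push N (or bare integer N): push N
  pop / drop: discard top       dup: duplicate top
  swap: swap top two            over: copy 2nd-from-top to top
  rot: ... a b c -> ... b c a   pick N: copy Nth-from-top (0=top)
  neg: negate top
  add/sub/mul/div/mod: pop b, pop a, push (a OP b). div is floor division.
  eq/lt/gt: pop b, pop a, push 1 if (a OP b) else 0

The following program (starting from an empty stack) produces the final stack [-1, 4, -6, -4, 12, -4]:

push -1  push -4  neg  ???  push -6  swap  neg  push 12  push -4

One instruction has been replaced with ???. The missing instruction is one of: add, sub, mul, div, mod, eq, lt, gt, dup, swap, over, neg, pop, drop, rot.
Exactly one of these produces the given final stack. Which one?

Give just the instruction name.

Answer: dup

Derivation:
Stack before ???: [-1, 4]
Stack after ???:  [-1, 4, 4]
The instruction that transforms [-1, 4] -> [-1, 4, 4] is: dup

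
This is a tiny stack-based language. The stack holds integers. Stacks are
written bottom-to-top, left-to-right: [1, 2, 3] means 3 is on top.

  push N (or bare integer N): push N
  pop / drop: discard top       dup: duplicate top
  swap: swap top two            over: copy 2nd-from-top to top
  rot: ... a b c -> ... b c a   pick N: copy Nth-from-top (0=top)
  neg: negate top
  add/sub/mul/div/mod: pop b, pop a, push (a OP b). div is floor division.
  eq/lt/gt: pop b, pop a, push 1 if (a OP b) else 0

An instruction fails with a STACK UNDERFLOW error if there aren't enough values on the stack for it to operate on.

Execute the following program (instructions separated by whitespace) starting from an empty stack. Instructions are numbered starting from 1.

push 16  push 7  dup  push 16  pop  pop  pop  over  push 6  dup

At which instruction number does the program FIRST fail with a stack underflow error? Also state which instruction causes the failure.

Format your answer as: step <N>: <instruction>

Step 1 ('push 16'): stack = [16], depth = 1
Step 2 ('push 7'): stack = [16, 7], depth = 2
Step 3 ('dup'): stack = [16, 7, 7], depth = 3
Step 4 ('push 16'): stack = [16, 7, 7, 16], depth = 4
Step 5 ('pop'): stack = [16, 7, 7], depth = 3
Step 6 ('pop'): stack = [16, 7], depth = 2
Step 7 ('pop'): stack = [16], depth = 1
Step 8 ('over'): needs 2 value(s) but depth is 1 — STACK UNDERFLOW

Answer: step 8: over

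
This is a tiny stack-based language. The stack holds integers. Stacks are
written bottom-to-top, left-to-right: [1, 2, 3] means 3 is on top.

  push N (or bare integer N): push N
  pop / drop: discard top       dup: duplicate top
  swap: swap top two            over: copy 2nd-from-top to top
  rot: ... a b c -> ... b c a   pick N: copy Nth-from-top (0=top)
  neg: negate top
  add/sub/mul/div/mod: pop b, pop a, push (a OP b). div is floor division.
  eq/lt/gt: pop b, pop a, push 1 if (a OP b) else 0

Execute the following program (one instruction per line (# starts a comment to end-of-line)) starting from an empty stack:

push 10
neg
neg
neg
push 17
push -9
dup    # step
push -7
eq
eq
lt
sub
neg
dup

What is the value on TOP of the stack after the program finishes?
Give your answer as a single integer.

Answer: 10

Derivation:
After 'push 10': [10]
After 'neg': [-10]
After 'neg': [10]
After 'neg': [-10]
After 'push 17': [-10, 17]
After 'push -9': [-10, 17, -9]
After 'dup': [-10, 17, -9, -9]
After 'push -7': [-10, 17, -9, -9, -7]
After 'eq': [-10, 17, -9, 0]
After 'eq': [-10, 17, 0]
After 'lt': [-10, 0]
After 'sub': [-10]
After 'neg': [10]
After 'dup': [10, 10]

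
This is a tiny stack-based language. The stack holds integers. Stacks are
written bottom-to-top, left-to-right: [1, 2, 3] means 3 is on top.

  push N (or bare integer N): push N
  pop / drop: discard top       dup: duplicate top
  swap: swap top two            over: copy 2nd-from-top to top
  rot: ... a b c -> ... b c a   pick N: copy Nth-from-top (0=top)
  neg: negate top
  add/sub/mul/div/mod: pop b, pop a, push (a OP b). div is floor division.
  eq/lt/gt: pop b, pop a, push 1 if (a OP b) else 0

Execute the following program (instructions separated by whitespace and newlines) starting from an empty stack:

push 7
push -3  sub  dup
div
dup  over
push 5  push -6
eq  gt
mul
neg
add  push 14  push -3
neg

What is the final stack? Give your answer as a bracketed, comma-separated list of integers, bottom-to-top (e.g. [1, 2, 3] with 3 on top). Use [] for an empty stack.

After 'push 7': [7]
After 'push -3': [7, -3]
After 'sub': [10]
After 'dup': [10, 10]
After 'div': [1]
After 'dup': [1, 1]
After 'over': [1, 1, 1]
After 'push 5': [1, 1, 1, 5]
After 'push -6': [1, 1, 1, 5, -6]
After 'eq': [1, 1, 1, 0]
After 'gt': [1, 1, 1]
After 'mul': [1, 1]
After 'neg': [1, -1]
After 'add': [0]
After 'push 14': [0, 14]
After 'push -3': [0, 14, -3]
After 'neg': [0, 14, 3]

Answer: [0, 14, 3]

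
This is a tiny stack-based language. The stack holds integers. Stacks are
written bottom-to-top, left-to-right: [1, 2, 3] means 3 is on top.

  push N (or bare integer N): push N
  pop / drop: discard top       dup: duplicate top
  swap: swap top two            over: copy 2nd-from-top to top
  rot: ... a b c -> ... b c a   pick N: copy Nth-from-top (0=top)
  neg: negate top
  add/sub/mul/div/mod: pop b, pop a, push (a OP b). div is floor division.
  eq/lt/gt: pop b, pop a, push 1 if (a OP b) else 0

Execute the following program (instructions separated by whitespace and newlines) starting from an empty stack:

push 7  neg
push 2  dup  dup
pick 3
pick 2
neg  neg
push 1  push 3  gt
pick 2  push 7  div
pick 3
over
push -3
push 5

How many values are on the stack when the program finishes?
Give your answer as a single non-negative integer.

After 'push 7': stack = [7] (depth 1)
After 'neg': stack = [-7] (depth 1)
After 'push 2': stack = [-7, 2] (depth 2)
After 'dup': stack = [-7, 2, 2] (depth 3)
After 'dup': stack = [-7, 2, 2, 2] (depth 4)
After 'pick 3': stack = [-7, 2, 2, 2, -7] (depth 5)
After 'pick 2': stack = [-7, 2, 2, 2, -7, 2] (depth 6)
After 'neg': stack = [-7, 2, 2, 2, -7, -2] (depth 6)
After 'neg': stack = [-7, 2, 2, 2, -7, 2] (depth 6)
After 'push 1': stack = [-7, 2, 2, 2, -7, 2, 1] (depth 7)
After 'push 3': stack = [-7, 2, 2, 2, -7, 2, 1, 3] (depth 8)
After 'gt': stack = [-7, 2, 2, 2, -7, 2, 0] (depth 7)
After 'pick 2': stack = [-7, 2, 2, 2, -7, 2, 0, -7] (depth 8)
After 'push 7': stack = [-7, 2, 2, 2, -7, 2, 0, -7, 7] (depth 9)
After 'div': stack = [-7, 2, 2, 2, -7, 2, 0, -1] (depth 8)
After 'pick 3': stack = [-7, 2, 2, 2, -7, 2, 0, -1, -7] (depth 9)
After 'over': stack = [-7, 2, 2, 2, -7, 2, 0, -1, -7, -1] (depth 10)
After 'push -3': stack = [-7, 2, 2, 2, -7, 2, 0, -1, -7, -1, -3] (depth 11)
After 'push 5': stack = [-7, 2, 2, 2, -7, 2, 0, -1, -7, -1, -3, 5] (depth 12)

Answer: 12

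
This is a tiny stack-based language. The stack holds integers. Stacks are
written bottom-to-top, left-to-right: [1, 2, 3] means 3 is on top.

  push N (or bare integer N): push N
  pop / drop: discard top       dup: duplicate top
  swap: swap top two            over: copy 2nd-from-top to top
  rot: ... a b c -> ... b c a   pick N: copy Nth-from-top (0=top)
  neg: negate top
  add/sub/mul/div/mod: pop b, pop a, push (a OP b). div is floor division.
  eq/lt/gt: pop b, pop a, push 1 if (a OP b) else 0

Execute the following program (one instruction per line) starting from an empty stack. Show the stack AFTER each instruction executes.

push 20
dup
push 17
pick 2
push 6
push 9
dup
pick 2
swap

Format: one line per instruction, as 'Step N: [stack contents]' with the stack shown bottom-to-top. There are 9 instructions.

Step 1: [20]
Step 2: [20, 20]
Step 3: [20, 20, 17]
Step 4: [20, 20, 17, 20]
Step 5: [20, 20, 17, 20, 6]
Step 6: [20, 20, 17, 20, 6, 9]
Step 7: [20, 20, 17, 20, 6, 9, 9]
Step 8: [20, 20, 17, 20, 6, 9, 9, 6]
Step 9: [20, 20, 17, 20, 6, 9, 6, 9]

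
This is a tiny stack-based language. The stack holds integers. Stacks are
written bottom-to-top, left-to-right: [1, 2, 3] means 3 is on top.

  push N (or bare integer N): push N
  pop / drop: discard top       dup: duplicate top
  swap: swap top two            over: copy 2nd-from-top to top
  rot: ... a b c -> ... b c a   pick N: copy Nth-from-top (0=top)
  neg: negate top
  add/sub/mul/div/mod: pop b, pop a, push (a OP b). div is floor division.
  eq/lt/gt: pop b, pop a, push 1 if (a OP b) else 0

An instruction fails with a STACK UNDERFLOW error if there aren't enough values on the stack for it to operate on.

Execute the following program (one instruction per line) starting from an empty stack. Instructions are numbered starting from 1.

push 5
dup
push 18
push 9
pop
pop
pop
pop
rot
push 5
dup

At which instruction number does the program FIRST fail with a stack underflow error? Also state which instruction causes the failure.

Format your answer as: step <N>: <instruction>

Step 1 ('push 5'): stack = [5], depth = 1
Step 2 ('dup'): stack = [5, 5], depth = 2
Step 3 ('push 18'): stack = [5, 5, 18], depth = 3
Step 4 ('push 9'): stack = [5, 5, 18, 9], depth = 4
Step 5 ('pop'): stack = [5, 5, 18], depth = 3
Step 6 ('pop'): stack = [5, 5], depth = 2
Step 7 ('pop'): stack = [5], depth = 1
Step 8 ('pop'): stack = [], depth = 0
Step 9 ('rot'): needs 3 value(s) but depth is 0 — STACK UNDERFLOW

Answer: step 9: rot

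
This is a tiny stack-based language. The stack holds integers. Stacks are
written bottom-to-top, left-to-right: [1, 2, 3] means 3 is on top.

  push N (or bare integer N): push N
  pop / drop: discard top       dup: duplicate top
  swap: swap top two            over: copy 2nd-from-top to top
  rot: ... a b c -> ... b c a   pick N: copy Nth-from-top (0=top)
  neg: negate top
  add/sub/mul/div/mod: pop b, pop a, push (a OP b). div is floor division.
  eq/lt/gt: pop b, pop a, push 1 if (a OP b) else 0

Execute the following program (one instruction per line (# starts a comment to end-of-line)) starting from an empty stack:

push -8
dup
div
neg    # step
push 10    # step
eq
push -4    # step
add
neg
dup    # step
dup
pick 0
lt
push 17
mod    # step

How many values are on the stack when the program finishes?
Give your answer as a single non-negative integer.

After 'push -8': stack = [-8] (depth 1)
After 'dup': stack = [-8, -8] (depth 2)
After 'div': stack = [1] (depth 1)
After 'neg': stack = [-1] (depth 1)
After 'push 10': stack = [-1, 10] (depth 2)
After 'eq': stack = [0] (depth 1)
After 'push -4': stack = [0, -4] (depth 2)
After 'add': stack = [-4] (depth 1)
After 'neg': stack = [4] (depth 1)
After 'dup': stack = [4, 4] (depth 2)
After 'dup': stack = [4, 4, 4] (depth 3)
After 'pick 0': stack = [4, 4, 4, 4] (depth 4)
After 'lt': stack = [4, 4, 0] (depth 3)
After 'push 17': stack = [4, 4, 0, 17] (depth 4)
After 'mod': stack = [4, 4, 0] (depth 3)

Answer: 3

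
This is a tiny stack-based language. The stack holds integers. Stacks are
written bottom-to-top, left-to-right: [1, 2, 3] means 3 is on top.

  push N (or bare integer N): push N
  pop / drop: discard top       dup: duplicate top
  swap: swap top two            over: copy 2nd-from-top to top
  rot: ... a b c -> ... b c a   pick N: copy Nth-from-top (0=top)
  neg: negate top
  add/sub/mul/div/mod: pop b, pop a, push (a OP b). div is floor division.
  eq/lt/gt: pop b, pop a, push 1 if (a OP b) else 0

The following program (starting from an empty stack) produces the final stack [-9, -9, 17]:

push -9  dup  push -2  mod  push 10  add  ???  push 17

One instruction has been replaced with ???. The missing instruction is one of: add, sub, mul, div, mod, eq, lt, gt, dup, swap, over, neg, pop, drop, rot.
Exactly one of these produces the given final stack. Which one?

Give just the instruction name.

Stack before ???: [-9, 9]
Stack after ???:  [-9, -9]
The instruction that transforms [-9, 9] -> [-9, -9] is: neg

Answer: neg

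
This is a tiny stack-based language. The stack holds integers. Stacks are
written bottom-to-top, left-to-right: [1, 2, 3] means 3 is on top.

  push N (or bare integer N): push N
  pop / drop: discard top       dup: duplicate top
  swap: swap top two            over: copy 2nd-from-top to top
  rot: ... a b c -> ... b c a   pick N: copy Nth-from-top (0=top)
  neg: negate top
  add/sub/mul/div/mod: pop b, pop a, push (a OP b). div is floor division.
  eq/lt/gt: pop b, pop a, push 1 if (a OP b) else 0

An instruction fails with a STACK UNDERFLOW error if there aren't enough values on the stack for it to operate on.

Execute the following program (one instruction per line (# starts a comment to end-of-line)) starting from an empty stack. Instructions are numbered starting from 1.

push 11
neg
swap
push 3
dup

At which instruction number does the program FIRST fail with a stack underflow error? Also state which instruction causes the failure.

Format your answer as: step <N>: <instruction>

Step 1 ('push 11'): stack = [11], depth = 1
Step 2 ('neg'): stack = [-11], depth = 1
Step 3 ('swap'): needs 2 value(s) but depth is 1 — STACK UNDERFLOW

Answer: step 3: swap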